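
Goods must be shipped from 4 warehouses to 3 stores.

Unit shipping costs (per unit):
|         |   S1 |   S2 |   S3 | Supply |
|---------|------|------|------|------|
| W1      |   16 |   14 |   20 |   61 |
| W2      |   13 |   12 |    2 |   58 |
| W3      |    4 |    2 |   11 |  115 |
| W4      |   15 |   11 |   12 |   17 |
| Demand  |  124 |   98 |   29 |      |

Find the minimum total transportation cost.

1896

One minimum-cost allocation:
  W1→S2: 61 × 14 = 854
  W2→S1: 29 × 13 = 377
  W2→S3: 29 × 2 = 58
  W3→S1: 95 × 4 = 380
  W3→S2: 20 × 2 = 40
  W4→S2: 17 × 11 = 187
Total = 854 + 377 + 58 + 380 + 40 + 187 = 1896.
(Supply check: W1 ships 61; W2 ships 58; W3 ships 115; W4 ships 17.)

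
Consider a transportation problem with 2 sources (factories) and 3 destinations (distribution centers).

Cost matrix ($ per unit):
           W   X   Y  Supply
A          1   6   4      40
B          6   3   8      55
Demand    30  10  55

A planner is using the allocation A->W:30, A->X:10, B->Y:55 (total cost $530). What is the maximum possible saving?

70

Current plan cost = 30·1 + 10·6 + 55·8 = $530.
Optimal plan:
  A→W: 30 × $1 = $30
  A→Y: 10 × $4 = $40
  B→X: 10 × $3 = $30
  B→Y: 45 × $8 = $360
Optimal cost = $460.
Saving = 530 − 460 = $70.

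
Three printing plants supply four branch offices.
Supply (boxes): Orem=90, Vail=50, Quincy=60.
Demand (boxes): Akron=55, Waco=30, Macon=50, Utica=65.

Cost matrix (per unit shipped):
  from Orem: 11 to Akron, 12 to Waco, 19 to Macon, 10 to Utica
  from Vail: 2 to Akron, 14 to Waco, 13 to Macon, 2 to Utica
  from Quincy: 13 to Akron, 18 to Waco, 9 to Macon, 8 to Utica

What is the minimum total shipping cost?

1595

An optimal shipping plan:
  Orem–Akron: 5 boxes
  Orem–Waco: 30 boxes
  Orem–Utica: 55 boxes
  Vail–Akron: 50 boxes
  Quincy–Macon: 50 boxes
  Quincy–Utica: 10 boxes
Total cost = 1595.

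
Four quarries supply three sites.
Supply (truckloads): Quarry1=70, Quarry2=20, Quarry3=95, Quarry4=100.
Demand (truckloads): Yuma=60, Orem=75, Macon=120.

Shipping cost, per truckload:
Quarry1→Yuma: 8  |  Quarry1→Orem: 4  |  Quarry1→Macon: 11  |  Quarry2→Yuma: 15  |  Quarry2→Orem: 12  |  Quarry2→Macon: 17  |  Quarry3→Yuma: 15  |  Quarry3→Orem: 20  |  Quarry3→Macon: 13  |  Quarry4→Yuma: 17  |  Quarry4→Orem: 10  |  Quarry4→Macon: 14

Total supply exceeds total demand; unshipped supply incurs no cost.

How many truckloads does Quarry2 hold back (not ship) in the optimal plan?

20

An optimal plan:
  Quarry1->Yuma: 60 × 8 = 480
  Quarry1->Orem: 10 × 4 = 40
  Quarry3->Macon: 95 × 13 = 1235
  Quarry4->Orem: 65 × 10 = 650
  Quarry4->Macon: 25 × 14 = 350
Total cost = 2755.
Quarry2 ships 0 of its 20, leaving 20.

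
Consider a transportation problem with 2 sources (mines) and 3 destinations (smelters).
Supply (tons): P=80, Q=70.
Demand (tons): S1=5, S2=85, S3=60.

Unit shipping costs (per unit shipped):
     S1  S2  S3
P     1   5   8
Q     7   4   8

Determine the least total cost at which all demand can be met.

A cheapest plan:
  P–S1: 5 × 1 = 5
  P–S2: 15 × 5 = 75
  P–S3: 60 × 8 = 480
  Q–S2: 70 × 4 = 280
Total = 5 + 75 + 480 + 280 = 840.

840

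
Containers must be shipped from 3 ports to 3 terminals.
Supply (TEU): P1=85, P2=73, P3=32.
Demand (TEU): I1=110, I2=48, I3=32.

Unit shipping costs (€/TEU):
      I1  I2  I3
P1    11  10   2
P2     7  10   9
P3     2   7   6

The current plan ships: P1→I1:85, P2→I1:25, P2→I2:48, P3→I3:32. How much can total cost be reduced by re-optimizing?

608

Current plan cost = 85·11 + 25·7 + 48·10 + 32·6 = €1782.
Optimal plan:
  P1→I1: 5 × €11 = €55
  P1→I2: 48 × €10 = €480
  P1→I3: 32 × €2 = €64
  P2→I1: 73 × €7 = €511
  P3→I1: 32 × €2 = €64
Optimal cost = €1174.
Saving = 1782 − 1174 = €608.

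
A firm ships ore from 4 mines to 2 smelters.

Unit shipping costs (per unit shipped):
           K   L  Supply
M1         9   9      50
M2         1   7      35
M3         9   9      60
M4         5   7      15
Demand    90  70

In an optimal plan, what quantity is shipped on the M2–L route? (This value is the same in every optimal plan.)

Optimal shipments:
  M1->K: 40 tons
  M1->L: 10 tons
  M2->K: 35 tons
  M3->L: 60 tons
  M4->K: 15 tons
Total cost = 1100.
The route M2→L is not used.

0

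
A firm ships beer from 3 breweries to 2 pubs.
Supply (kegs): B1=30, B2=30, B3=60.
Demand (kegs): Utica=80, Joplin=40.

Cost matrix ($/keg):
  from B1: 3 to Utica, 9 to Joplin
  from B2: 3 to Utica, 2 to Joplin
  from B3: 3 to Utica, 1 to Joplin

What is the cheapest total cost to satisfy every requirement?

An optimal shipping plan:
  B1->Utica: 30 × $3 = $90
  B2->Utica: 30 × $3 = $90
  B3->Utica: 20 × $3 = $60
  B3->Joplin: 40 × $1 = $40
Total = 90 + 90 + 60 + 40 = $280.
(Supply check: B1 ships 30; B2 ships 30; B3 ships 60.)

280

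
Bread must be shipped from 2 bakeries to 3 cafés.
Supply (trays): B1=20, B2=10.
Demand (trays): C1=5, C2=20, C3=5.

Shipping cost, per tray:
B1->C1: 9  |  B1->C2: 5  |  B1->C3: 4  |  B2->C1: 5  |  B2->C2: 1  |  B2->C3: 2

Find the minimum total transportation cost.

One minimum-cost allocation:
  B1->C1: 5 × 9 = 45
  B1->C2: 10 × 5 = 50
  B1->C3: 5 × 4 = 20
  B2->C2: 10 × 1 = 10
Total = 45 + 50 + 20 + 10 = 125.
(Supply check: B1 ships 20; B2 ships 10.)

125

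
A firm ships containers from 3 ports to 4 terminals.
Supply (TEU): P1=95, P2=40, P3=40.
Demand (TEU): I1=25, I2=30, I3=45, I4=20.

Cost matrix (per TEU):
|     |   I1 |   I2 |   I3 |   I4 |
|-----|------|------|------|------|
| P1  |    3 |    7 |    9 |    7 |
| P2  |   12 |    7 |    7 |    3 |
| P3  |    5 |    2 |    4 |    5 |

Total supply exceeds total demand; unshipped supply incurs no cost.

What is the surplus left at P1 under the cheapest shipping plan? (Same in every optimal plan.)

55

An optimal plan:
  P1->I1: 25 × 3 = 75
  P1->I3: 15 × 9 = 135
  P2->I3: 20 × 7 = 140
  P2->I4: 20 × 3 = 60
  P3->I2: 30 × 2 = 60
  P3->I3: 10 × 4 = 40
Total cost = 510.
P1 ships 40 of its 95, leaving 55.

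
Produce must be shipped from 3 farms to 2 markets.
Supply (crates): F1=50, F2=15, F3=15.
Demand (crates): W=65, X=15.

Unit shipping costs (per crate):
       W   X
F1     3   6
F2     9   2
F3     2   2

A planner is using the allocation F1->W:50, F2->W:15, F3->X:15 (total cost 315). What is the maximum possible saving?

105

Current plan cost = 50·3 + 15·9 + 15·2 = 315.
Optimal plan:
  F1->W: 50 × 3 = 150
  F2->X: 15 × 2 = 30
  F3->W: 15 × 2 = 30
Optimal cost = 210.
Saving = 315 − 210 = 105.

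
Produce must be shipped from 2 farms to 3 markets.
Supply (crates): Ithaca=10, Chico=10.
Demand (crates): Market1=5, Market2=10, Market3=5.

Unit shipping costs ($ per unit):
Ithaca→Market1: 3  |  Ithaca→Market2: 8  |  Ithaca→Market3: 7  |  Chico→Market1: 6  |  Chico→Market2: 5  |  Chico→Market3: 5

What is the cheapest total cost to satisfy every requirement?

An optimal shipping plan:
  Ithaca→Market1: 5 × $3 = $15
  Ithaca→Market3: 5 × $7 = $35
  Chico→Market2: 10 × $5 = $50
Total = 15 + 35 + 50 = $100.

100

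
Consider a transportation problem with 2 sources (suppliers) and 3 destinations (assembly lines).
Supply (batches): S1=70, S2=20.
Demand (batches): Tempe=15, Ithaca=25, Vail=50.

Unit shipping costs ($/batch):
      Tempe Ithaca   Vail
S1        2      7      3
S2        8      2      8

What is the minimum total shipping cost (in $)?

255

Optimal allocation:
  S1–Tempe: 15 × $2 = $30
  S1–Ithaca: 5 × $7 = $35
  S1–Vail: 50 × $3 = $150
  S2–Ithaca: 20 × $2 = $40
Total = 30 + 35 + 150 + 40 = $255.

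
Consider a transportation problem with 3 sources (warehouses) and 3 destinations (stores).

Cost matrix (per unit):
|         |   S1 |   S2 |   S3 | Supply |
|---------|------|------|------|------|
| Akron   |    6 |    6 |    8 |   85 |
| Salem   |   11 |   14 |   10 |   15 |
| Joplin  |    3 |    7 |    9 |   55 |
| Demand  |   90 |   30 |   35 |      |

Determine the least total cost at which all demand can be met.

A cheapest plan:
  Akron->S1: 35 × 6 = 210
  Akron->S2: 30 × 6 = 180
  Akron->S3: 20 × 8 = 160
  Salem->S3: 15 × 10 = 150
  Joplin->S1: 55 × 3 = 165
Total = 210 + 180 + 160 + 150 + 165 = 865.

865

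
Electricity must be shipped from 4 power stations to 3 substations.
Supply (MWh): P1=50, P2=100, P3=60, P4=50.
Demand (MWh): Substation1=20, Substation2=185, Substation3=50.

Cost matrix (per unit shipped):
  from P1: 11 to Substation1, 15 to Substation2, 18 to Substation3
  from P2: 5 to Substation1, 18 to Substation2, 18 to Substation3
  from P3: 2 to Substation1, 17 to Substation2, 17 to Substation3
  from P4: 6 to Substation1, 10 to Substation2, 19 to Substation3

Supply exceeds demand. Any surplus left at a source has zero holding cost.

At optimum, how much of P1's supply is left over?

An optimal plan:
  P1→Substation2: 50 × 15 = 750
  P2→Substation2: 85 × 18 = 1530
  P2→Substation3: 10 × 18 = 180
  P3→Substation1: 20 × 2 = 40
  P3→Substation3: 40 × 17 = 680
  P4→Substation2: 50 × 10 = 500
Total cost = 3680.
P1 ships 50 of its 50, leaving 0.

0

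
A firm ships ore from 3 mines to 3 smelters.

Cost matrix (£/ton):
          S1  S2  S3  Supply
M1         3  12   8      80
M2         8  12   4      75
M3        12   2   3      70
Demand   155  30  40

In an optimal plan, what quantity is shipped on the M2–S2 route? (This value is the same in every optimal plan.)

Solving gives:
  M1–S1: 80 × £3 = £240
  M2–S1: 75 × £8 = £600
  M3–S2: 30 × £2 = £60
  M3–S3: 40 × £3 = £120
Total cost = £1020.
The route M2→S2 is not used.

0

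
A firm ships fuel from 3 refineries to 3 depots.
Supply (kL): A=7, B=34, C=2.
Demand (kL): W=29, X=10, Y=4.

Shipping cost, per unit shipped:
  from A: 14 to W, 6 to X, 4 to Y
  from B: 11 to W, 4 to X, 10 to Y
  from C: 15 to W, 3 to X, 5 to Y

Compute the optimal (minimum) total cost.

379

One minimum-cost allocation:
  A->X: 3 × 6 = 18
  A->Y: 4 × 4 = 16
  B->W: 29 × 11 = 319
  B->X: 5 × 4 = 20
  C->X: 2 × 3 = 6
Total = 18 + 16 + 319 + 20 + 6 = 379.
(Supply check: A ships 7; B ships 34; C ships 2.)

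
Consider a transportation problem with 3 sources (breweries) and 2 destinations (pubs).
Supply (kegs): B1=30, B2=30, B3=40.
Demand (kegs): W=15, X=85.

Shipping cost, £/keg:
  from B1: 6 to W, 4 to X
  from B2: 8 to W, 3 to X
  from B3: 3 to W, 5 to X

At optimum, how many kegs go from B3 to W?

15

Solving gives:
  B1->X: 30 × £4 = £120
  B2->X: 30 × £3 = £90
  B3->W: 15 × £3 = £45
  B3->X: 25 × £5 = £125
Total cost = £380.
So B3→W carries 15 kegs.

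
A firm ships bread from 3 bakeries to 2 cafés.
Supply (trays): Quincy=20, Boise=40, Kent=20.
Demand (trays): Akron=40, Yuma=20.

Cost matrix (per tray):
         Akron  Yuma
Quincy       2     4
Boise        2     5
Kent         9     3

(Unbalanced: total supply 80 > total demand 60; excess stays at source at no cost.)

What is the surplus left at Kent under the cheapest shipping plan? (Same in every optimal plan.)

Minimum-cost shipments:
  Boise->Akron: 40 trays
  Kent->Yuma: 20 trays
Total cost = 140.
Kent ships 20 of its 20, leaving 0.

0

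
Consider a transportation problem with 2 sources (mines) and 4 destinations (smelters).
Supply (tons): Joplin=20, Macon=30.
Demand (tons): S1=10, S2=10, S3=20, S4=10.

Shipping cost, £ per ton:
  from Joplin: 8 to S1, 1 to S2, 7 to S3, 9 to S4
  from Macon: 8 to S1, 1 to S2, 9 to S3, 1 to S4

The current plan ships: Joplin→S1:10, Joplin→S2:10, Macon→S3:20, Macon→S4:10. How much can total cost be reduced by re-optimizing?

Current plan cost = 10·8 + 10·1 + 20·9 + 10·1 = £280.
Optimal plan:
  Joplin→S3: 20 × £7 = £140
  Macon→S1: 10 × £8 = £80
  Macon→S2: 10 × £1 = £10
  Macon→S4: 10 × £1 = £10
Optimal cost = £240.
Saving = 280 − 240 = £40.

40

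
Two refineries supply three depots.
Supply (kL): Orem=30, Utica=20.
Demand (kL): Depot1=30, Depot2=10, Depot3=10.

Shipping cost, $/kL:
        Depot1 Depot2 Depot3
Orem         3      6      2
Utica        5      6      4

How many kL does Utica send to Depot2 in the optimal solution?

The minimum-cost plan:
  Orem→Depot1: 20 × $3 = $60
  Orem→Depot3: 10 × $2 = $20
  Utica→Depot1: 10 × $5 = $50
  Utica→Depot2: 10 × $6 = $60
Total cost = $190.
So Utica→Depot2 carries 10 kL.

10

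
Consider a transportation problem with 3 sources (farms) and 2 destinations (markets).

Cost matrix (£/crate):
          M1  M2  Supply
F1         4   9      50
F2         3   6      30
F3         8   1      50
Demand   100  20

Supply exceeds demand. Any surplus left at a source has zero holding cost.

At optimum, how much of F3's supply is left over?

10

An optimal plan:
  F1 to M1: 50 crates
  F2 to M1: 30 crates
  F3 to M1: 20 crates
  F3 to M2: 20 crates
Total cost = £470.
F3 ships 40 of its 50, leaving 10.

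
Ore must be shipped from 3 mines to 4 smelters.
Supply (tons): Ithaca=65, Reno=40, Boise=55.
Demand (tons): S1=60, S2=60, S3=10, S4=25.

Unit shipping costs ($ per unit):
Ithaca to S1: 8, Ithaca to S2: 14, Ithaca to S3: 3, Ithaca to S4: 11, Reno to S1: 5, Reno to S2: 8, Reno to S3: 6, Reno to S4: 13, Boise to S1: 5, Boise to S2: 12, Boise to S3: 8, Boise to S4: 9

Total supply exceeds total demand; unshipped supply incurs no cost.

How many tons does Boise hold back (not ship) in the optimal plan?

0

An optimal plan:
  Ithaca to S1: 5 tons
  Ithaca to S2: 20 tons
  Ithaca to S3: 10 tons
  Ithaca to S4: 25 tons
  Reno to S2: 40 tons
  Boise to S1: 55 tons
Total cost = $1220.
Boise ships 55 of its 55, leaving 0.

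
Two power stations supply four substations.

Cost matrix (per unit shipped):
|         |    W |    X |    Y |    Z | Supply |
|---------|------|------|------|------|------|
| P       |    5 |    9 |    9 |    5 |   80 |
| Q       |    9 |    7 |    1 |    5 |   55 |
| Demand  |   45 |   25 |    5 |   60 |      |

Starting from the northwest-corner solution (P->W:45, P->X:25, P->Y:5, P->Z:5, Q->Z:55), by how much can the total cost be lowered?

90

Current plan cost = 45·5 + 25·9 + 5·9 + 5·5 + 55·5 = 795.
Optimal plan:
  P->W: 45 × 5 = 225
  P->Z: 35 × 5 = 175
  Q->X: 25 × 7 = 175
  Q->Y: 5 × 1 = 5
  Q->Z: 25 × 5 = 125
Optimal cost = 705.
Saving = 795 − 705 = 90.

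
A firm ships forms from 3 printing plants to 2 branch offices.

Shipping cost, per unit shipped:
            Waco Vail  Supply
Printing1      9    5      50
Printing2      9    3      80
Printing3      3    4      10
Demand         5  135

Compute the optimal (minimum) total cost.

An optimal shipping plan:
  Printing1->Vail: 50 × 5 = 250
  Printing2->Vail: 80 × 3 = 240
  Printing3->Waco: 5 × 3 = 15
  Printing3->Vail: 5 × 4 = 20
Total = 250 + 240 + 15 + 20 = 525.
(Supply check: Printing1 ships 50; Printing2 ships 80; Printing3 ships 10.)

525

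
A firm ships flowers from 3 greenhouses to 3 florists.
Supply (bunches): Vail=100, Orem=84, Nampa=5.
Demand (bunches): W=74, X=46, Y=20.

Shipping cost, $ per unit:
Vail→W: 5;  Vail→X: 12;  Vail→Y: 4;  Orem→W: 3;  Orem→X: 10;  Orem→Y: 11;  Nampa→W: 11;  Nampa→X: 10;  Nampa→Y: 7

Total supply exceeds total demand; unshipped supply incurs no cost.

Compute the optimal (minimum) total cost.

824

An optimal shipping plan:
  Vail->X: 31 bunches
  Vail->Y: 20 bunches
  Orem->W: 74 bunches
  Orem->X: 10 bunches
  Nampa->X: 5 bunches
Total cost = $824.
(Supply check: Vail ships 51; Orem ships 84; Nampa ships 5.)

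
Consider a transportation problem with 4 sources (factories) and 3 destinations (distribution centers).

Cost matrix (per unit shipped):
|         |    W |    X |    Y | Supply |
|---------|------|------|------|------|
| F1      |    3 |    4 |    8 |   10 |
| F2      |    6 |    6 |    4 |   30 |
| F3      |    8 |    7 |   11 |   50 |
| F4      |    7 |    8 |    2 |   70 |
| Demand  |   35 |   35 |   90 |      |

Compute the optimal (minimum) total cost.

675

One minimum-cost allocation:
  F1->W: 10 × 3 = 30
  F2->W: 10 × 6 = 60
  F2->Y: 20 × 4 = 80
  F3->W: 15 × 8 = 120
  F3->X: 35 × 7 = 245
  F4->Y: 70 × 2 = 140
Total = 30 + 60 + 80 + 120 + 245 + 140 = 675.
(Supply check: F1 ships 10; F2 ships 30; F3 ships 50; F4 ships 70.)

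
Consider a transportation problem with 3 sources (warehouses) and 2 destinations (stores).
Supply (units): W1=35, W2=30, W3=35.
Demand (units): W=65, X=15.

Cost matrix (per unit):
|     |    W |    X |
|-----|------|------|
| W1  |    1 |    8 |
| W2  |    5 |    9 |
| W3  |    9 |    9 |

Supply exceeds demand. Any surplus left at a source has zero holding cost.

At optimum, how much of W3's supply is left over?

20

An optimal plan:
  W1 to W: 35 × 1 = 35
  W2 to W: 30 × 5 = 150
  W3 to X: 15 × 9 = 135
Total cost = 320.
W3 ships 15 of its 35, leaving 20.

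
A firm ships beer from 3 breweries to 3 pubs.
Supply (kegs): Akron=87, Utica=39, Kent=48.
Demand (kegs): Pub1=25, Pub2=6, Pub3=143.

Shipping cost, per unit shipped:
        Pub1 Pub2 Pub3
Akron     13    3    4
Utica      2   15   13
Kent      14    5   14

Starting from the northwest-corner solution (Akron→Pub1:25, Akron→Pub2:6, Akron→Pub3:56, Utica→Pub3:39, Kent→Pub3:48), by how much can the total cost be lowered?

Current plan cost = 25·13 + 6·3 + 56·4 + 39·13 + 48·14 = 1746.
Optimal plan:
  Akron to Pub3: 87 kegs
  Utica to Pub1: 25 kegs
  Utica to Pub3: 14 kegs
  Kent to Pub2: 6 kegs
  Kent to Pub3: 42 kegs
Optimal cost = 1198.
Saving = 1746 − 1198 = 548.

548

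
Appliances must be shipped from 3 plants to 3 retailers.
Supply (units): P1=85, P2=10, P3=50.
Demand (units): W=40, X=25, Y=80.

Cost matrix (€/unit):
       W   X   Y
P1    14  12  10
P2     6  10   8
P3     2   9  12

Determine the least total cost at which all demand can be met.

An optimal shipping plan:
  P1->X: 15 × €12 = €180
  P1->Y: 70 × €10 = €700
  P2->Y: 10 × €8 = €80
  P3->W: 40 × €2 = €80
  P3->X: 10 × €9 = €90
Total = 180 + 700 + 80 + 80 + 90 = €1130.

1130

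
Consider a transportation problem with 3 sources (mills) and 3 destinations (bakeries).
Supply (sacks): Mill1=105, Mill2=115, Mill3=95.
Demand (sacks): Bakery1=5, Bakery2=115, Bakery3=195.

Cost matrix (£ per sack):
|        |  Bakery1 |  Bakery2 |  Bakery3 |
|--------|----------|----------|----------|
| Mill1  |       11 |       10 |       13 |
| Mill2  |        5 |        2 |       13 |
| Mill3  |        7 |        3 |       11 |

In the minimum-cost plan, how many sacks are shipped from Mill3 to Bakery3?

Solving gives:
  Mill1→Bakery3: 105 × £13 = £1365
  Mill2→Bakery1: 5 × £5 = £25
  Mill2→Bakery2: 110 × £2 = £220
  Mill3→Bakery2: 5 × £3 = £15
  Mill3→Bakery3: 90 × £11 = £990
Total cost = £2615.
So Mill3→Bakery3 carries 90 sacks.

90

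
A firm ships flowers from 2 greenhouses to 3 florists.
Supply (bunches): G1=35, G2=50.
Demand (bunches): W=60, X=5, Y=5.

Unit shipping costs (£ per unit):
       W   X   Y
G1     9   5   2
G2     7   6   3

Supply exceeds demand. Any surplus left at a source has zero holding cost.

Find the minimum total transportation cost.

Optimal allocation:
  G1->W: 10 × £9 = £90
  G1->X: 5 × £5 = £25
  G1->Y: 5 × £2 = £10
  G2->W: 50 × £7 = £350
Total = 90 + 25 + 10 + 350 = £475.

475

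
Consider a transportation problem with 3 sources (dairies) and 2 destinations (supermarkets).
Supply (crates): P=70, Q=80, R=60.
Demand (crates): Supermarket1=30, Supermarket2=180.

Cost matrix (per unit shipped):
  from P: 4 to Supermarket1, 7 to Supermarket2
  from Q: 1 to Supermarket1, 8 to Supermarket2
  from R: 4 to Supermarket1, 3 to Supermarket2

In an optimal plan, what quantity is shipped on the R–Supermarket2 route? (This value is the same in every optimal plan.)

60

The minimum-cost plan:
  P to Supermarket2: 70 × 7 = 490
  Q to Supermarket1: 30 × 1 = 30
  Q to Supermarket2: 50 × 8 = 400
  R to Supermarket2: 60 × 3 = 180
Total cost = 1100.
So R→Supermarket2 carries 60 crates.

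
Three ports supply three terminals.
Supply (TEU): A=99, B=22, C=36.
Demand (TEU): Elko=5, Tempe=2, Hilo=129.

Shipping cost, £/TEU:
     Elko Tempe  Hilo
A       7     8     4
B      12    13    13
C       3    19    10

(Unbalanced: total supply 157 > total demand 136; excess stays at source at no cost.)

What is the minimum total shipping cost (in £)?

A cheapest plan:
  A→Hilo: 99 × £4 = £396
  B→Tempe: 2 × £13 = £26
  C→Elko: 5 × £3 = £15
  C→Hilo: 30 × £10 = £300
Total = 396 + 26 + 15 + 300 = £737.

737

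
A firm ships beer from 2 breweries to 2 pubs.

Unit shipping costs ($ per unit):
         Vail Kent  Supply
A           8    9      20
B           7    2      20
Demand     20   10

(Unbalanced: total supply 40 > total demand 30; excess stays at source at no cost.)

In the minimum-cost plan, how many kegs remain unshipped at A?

10

Minimum-cost shipments:
  A->Vail: 10 × $8 = $80
  B->Vail: 10 × $7 = $70
  B->Kent: 10 × $2 = $20
Total cost = $170.
A ships 10 of its 20, leaving 10.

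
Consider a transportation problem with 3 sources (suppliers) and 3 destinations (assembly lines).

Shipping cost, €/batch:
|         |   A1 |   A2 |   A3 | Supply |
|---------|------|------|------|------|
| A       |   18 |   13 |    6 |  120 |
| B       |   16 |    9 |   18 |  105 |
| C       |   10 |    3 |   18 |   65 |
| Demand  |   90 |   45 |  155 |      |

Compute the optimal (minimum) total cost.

A cheapest plan:
  A→A3: 120 × €6 = €720
  B→A1: 70 × €16 = €1120
  B→A3: 35 × €18 = €630
  C→A1: 20 × €10 = €200
  C→A2: 45 × €3 = €135
Total = 720 + 1120 + 630 + 200 + 135 = €2805.

2805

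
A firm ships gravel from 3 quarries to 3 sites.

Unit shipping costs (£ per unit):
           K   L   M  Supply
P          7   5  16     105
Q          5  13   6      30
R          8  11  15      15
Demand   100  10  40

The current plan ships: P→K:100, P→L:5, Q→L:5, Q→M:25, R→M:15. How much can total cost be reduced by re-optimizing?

Current plan cost = 100·7 + 5·5 + 5·13 + 25·6 + 15·15 = £1165.
Optimal plan:
  P→K: 95 truckloads
  P→L: 10 truckloads
  Q→M: 30 truckloads
  R→K: 5 truckloads
  R→M: 10 truckloads
Optimal cost = £1085.
Saving = 1165 − 1085 = £80.

80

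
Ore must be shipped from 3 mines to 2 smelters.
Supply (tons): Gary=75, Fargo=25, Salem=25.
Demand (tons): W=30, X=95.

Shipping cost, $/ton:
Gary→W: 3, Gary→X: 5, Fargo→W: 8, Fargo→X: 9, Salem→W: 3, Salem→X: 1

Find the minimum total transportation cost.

565

Optimal allocation:
  Gary->W: 30 × $3 = $90
  Gary->X: 45 × $5 = $225
  Fargo->X: 25 × $9 = $225
  Salem->X: 25 × $1 = $25
Total = 90 + 225 + 225 + 25 = $565.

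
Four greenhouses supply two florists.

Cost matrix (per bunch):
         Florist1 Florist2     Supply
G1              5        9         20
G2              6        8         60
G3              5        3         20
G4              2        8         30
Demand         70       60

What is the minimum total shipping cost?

One minimum-cost allocation:
  G1–Florist1: 20 × 5 = 100
  G2–Florist1: 20 × 6 = 120
  G2–Florist2: 40 × 8 = 320
  G3–Florist2: 20 × 3 = 60
  G4–Florist1: 30 × 2 = 60
Total = 100 + 120 + 320 + 60 + 60 = 660.

660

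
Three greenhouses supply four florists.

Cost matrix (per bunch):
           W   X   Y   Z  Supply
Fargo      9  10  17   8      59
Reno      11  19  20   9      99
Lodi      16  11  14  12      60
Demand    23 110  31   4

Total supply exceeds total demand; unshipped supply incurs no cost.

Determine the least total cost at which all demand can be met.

A cheapest plan:
  Fargo–X: 59 × 10 = 590
  Reno–W: 23 × 11 = 253
  Reno–Y: 22 × 20 = 440
  Reno–Z: 4 × 9 = 36
  Lodi–X: 51 × 11 = 561
  Lodi–Y: 9 × 14 = 126
Total = 590 + 253 + 440 + 36 + 561 + 126 = 2006.
(Supply check: Fargo ships 59; Reno ships 49; Lodi ships 60.)

2006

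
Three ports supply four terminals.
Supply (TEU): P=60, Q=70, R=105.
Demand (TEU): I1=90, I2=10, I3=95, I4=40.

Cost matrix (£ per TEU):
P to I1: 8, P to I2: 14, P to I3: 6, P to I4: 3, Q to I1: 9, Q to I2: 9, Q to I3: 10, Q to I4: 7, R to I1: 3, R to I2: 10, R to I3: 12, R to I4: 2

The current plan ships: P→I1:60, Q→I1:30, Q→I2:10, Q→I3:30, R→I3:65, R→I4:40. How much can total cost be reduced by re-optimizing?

725

Current plan cost = 60·8 + 30·9 + 10·9 + 30·10 + 65·12 + 40·2 = £2000.
Optimal plan:
  P–I3: 35 × £6 = £210
  P–I4: 25 × £3 = £75
  Q–I2: 10 × £9 = £90
  Q–I3: 60 × £10 = £600
  R–I1: 90 × £3 = £270
  R–I4: 15 × £2 = £30
Optimal cost = £1275.
Saving = 2000 − 1275 = £725.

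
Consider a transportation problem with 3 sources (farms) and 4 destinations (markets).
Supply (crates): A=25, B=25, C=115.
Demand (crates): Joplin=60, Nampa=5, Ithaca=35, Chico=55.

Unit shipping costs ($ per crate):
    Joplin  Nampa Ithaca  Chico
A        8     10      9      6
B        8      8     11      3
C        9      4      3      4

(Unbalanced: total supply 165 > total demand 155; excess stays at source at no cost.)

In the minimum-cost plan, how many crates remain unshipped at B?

An optimal plan:
  A to Joplin: 25 × $8 = $200
  B to Joplin: 25 × $8 = $200
  C to Joplin: 10 × $9 = $90
  C to Nampa: 5 × $4 = $20
  C to Ithaca: 35 × $3 = $105
  C to Chico: 55 × $4 = $220
Total cost = $835.
B ships 25 of its 25, leaving 0.

0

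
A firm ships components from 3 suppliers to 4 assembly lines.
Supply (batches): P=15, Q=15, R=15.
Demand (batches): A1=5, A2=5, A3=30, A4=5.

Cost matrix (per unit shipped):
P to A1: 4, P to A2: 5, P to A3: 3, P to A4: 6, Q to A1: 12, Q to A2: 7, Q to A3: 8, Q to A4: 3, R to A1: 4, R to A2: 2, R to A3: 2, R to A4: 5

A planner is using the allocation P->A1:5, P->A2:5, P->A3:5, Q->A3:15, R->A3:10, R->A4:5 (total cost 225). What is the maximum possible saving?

Current plan cost = 5·4 + 5·5 + 5·3 + 15·8 + 10·2 + 5·5 = 225.
Optimal plan:
  P–A1: 5 × 4 = 20
  P–A3: 10 × 3 = 30
  Q–A2: 5 × 7 = 35
  Q–A3: 5 × 8 = 40
  Q–A4: 5 × 3 = 15
  R–A3: 15 × 2 = 30
Optimal cost = 170.
Saving = 225 − 170 = 55.

55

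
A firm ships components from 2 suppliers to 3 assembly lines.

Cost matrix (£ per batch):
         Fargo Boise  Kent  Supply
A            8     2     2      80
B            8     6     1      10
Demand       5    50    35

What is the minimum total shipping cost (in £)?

An optimal shipping plan:
  A to Fargo: 5 × £8 = £40
  A to Boise: 50 × £2 = £100
  A to Kent: 25 × £2 = £50
  B to Kent: 10 × £1 = £10
Total = 40 + 100 + 50 + 10 = £200.
(Supply check: A ships 80; B ships 10.)

200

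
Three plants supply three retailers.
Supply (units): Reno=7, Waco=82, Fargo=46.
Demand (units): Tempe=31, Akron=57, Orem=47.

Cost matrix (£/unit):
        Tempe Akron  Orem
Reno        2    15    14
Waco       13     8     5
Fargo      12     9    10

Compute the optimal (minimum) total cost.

1015

Optimal allocation:
  Reno–Tempe: 7 × £2 = £14
  Waco–Akron: 35 × £8 = £280
  Waco–Orem: 47 × £5 = £235
  Fargo–Tempe: 24 × £12 = £288
  Fargo–Akron: 22 × £9 = £198
Total = 14 + 280 + 235 + 288 + 198 = £1015.
(Supply check: Reno ships 7; Waco ships 82; Fargo ships 46.)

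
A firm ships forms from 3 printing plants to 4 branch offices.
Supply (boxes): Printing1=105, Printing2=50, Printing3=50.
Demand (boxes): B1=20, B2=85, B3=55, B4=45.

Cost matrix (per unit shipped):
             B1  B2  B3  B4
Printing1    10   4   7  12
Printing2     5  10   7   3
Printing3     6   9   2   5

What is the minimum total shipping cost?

785

A cheapest plan:
  Printing1 to B1: 15 × 10 = 150
  Printing1 to B2: 85 × 4 = 340
  Printing1 to B3: 5 × 7 = 35
  Printing2 to B1: 5 × 5 = 25
  Printing2 to B4: 45 × 3 = 135
  Printing3 to B3: 50 × 2 = 100
Total = 150 + 340 + 35 + 25 + 135 + 100 = 785.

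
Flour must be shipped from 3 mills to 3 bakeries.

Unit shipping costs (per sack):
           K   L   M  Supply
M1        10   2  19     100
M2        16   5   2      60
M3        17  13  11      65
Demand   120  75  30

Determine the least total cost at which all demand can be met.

1955

One minimum-cost allocation:
  M1 to K: 55 sacks
  M1 to L: 45 sacks
  M2 to L: 30 sacks
  M2 to M: 30 sacks
  M3 to K: 65 sacks
Total cost = 1955.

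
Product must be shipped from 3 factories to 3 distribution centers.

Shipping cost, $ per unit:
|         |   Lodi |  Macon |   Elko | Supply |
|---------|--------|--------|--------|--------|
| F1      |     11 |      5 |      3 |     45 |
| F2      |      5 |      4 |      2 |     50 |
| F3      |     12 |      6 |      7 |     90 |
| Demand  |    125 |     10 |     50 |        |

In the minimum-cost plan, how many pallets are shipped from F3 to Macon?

The minimum-cost plan:
  F1 to Elko: 45 × $3 = $135
  F2 to Lodi: 50 × $5 = $250
  F3 to Lodi: 75 × $12 = $900
  F3 to Macon: 10 × $6 = $60
  F3 to Elko: 5 × $7 = $35
Total cost = $1380.
So F3→Macon carries 10 pallets.

10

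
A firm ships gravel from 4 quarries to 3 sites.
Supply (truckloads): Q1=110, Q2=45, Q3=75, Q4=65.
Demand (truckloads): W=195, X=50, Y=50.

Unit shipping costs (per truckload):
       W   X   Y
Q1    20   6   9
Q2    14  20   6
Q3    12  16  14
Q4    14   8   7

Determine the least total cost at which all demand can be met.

3390

One minimum-cost allocation:
  Q1->W: 10 × 20 = 200
  Q1->X: 50 × 6 = 300
  Q1->Y: 50 × 9 = 450
  Q2->W: 45 × 14 = 630
  Q3->W: 75 × 12 = 900
  Q4->W: 65 × 14 = 910
Total = 200 + 300 + 450 + 630 + 900 + 910 = 3390.
(Supply check: Q1 ships 110; Q2 ships 45; Q3 ships 75; Q4 ships 65.)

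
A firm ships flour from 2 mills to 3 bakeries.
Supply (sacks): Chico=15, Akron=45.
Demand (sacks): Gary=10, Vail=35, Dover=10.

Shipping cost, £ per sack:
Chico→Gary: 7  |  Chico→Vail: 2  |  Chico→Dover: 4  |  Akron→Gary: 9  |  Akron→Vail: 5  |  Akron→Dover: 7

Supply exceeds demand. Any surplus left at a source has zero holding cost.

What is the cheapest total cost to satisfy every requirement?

290

A cheapest plan:
  Chico to Vail: 5 × £2 = £10
  Chico to Dover: 10 × £4 = £40
  Akron to Gary: 10 × £9 = £90
  Akron to Vail: 30 × £5 = £150
Total = 10 + 40 + 90 + 150 = £290.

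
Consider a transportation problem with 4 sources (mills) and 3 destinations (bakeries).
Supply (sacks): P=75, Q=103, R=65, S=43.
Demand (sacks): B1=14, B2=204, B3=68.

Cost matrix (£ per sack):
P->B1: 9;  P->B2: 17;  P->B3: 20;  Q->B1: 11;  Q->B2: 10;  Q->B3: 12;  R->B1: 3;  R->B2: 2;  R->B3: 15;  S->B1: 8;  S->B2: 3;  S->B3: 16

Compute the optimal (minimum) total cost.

A cheapest plan:
  P→B1: 14 × £9 = £126
  P→B2: 61 × £17 = £1037
  Q→B2: 35 × £10 = £350
  Q→B3: 68 × £12 = £816
  R→B2: 65 × £2 = £130
  S→B2: 43 × £3 = £129
Total = 126 + 1037 + 350 + 816 + 130 + 129 = £2588.

2588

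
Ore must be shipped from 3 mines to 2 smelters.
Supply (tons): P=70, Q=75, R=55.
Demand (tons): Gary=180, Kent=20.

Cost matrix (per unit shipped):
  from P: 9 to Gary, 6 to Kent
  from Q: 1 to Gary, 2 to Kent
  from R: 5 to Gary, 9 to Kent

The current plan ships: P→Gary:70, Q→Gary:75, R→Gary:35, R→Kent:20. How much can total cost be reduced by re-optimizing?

140

Current plan cost = 70·9 + 75·1 + 35·5 + 20·9 = 1060.
Optimal plan:
  P–Gary: 50 × 9 = 450
  P–Kent: 20 × 6 = 120
  Q–Gary: 75 × 1 = 75
  R–Gary: 55 × 5 = 275
Optimal cost = 920.
Saving = 1060 − 920 = 140.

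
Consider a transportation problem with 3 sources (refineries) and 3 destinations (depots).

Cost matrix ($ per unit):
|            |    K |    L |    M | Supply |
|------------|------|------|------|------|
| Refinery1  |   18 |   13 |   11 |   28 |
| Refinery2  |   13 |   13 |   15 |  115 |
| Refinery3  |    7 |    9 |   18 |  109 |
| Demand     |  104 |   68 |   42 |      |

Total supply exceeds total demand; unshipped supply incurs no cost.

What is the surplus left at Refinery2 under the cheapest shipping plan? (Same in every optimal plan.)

38

Minimum-cost shipments:
  Refinery1–M: 28 × $11 = $308
  Refinery2–L: 63 × $13 = $819
  Refinery2–M: 14 × $15 = $210
  Refinery3–K: 104 × $7 = $728
  Refinery3–L: 5 × $9 = $45
Total cost = $2110.
Refinery2 ships 77 of its 115, leaving 38.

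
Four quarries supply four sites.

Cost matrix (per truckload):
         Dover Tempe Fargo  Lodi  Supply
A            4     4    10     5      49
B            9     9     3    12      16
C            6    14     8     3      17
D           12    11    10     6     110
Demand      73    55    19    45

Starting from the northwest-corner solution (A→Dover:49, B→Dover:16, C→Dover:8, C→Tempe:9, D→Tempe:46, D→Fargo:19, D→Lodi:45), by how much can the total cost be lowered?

Current plan cost = 49·4 + 16·9 + 8·6 + 9·14 + 46·11 + 19·10 + 45·6 = 1480.
Optimal plan:
  A to Dover: 49 × 4 = 196
  B to Fargo: 16 × 3 = 48
  C to Dover: 17 × 6 = 102
  D to Dover: 7 × 12 = 84
  D to Tempe: 55 × 11 = 605
  D to Fargo: 3 × 10 = 30
  D to Lodi: 45 × 6 = 270
Optimal cost = 1335.
Saving = 1480 − 1335 = 145.

145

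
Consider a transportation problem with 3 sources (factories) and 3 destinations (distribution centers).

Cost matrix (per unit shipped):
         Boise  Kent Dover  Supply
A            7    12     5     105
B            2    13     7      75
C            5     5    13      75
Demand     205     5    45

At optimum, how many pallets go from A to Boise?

Optimal shipments:
  A–Boise: 60 × 7 = 420
  A–Dover: 45 × 5 = 225
  B–Boise: 75 × 2 = 150
  C–Boise: 70 × 5 = 350
  C–Kent: 5 × 5 = 25
Total cost = 1170.
So A→Boise carries 60 pallets.

60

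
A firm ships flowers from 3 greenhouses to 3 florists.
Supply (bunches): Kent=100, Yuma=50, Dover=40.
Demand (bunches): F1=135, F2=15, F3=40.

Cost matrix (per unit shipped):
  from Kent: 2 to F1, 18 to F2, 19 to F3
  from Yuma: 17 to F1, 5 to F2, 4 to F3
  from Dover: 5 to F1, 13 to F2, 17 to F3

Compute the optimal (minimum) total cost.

650

A cheapest plan:
  Kent→F1: 100 bunches
  Yuma→F2: 10 bunches
  Yuma→F3: 40 bunches
  Dover→F1: 35 bunches
  Dover→F2: 5 bunches
Total cost = 650.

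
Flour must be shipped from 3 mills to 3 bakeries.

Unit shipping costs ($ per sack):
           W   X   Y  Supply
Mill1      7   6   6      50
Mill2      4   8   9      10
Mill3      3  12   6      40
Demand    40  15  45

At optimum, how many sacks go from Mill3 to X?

0

Optimal shipments:
  Mill1→X: 15 × $6 = $90
  Mill1→Y: 35 × $6 = $210
  Mill2→W: 10 × $4 = $40
  Mill3→W: 30 × $3 = $90
  Mill3→Y: 10 × $6 = $60
Total cost = $490.
The route Mill3→X is not used.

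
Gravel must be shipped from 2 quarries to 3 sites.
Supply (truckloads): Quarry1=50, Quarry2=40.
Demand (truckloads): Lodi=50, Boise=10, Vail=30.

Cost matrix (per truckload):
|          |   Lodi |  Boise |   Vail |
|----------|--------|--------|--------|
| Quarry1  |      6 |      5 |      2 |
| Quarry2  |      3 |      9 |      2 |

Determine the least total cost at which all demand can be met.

290

A cheapest plan:
  Quarry1→Lodi: 10 × 6 = 60
  Quarry1→Boise: 10 × 5 = 50
  Quarry1→Vail: 30 × 2 = 60
  Quarry2→Lodi: 40 × 3 = 120
Total = 60 + 50 + 60 + 120 = 290.
(Supply check: Quarry1 ships 50; Quarry2 ships 40.)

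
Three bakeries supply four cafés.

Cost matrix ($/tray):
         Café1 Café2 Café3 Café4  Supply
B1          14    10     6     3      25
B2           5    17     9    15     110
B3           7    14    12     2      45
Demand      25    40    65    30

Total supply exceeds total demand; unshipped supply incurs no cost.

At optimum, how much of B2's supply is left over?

An optimal plan:
  B1→Café2: 25 trays
  B2→Café1: 25 trays
  B2→Café3: 65 trays
  B3→Café2: 15 trays
  B3→Café4: 30 trays
Total cost = $1230.
B2 ships 90 of its 110, leaving 20.

20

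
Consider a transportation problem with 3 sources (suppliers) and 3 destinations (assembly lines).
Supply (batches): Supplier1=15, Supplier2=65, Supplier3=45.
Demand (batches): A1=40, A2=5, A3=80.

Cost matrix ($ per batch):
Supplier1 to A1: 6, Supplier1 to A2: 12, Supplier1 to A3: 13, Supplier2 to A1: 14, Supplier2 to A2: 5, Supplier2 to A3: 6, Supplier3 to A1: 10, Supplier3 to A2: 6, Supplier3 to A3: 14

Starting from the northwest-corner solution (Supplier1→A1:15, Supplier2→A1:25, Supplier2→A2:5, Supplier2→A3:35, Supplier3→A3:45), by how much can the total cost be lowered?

335

Current plan cost = 15·6 + 25·14 + 5·5 + 35·6 + 45·14 = $1305.
Optimal plan:
  Supplier1→A1: 15 × $6 = $90
  Supplier2→A3: 65 × $6 = $390
  Supplier3→A1: 25 × $10 = $250
  Supplier3→A2: 5 × $6 = $30
  Supplier3→A3: 15 × $14 = $210
Optimal cost = $970.
Saving = 1305 − 970 = $335.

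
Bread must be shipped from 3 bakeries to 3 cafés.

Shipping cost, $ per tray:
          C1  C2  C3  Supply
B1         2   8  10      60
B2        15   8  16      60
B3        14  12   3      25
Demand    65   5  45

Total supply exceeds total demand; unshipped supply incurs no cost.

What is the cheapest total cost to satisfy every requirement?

Optimal allocation:
  B1–C1: 60 × $2 = $120
  B2–C1: 5 × $15 = $75
  B2–C2: 5 × $8 = $40
  B2–C3: 20 × $16 = $320
  B3–C3: 25 × $3 = $75
Total = 120 + 75 + 40 + 320 + 75 = $630.
(Supply check: B1 ships 60; B2 ships 30; B3 ships 25.)

630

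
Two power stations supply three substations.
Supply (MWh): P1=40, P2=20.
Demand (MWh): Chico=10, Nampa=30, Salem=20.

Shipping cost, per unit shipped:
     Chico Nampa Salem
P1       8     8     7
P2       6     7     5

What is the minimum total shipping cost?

An optimal shipping plan:
  P1→Chico: 10 × 8 = 80
  P1→Nampa: 30 × 8 = 240
  P2→Salem: 20 × 5 = 100
Total = 80 + 240 + 100 = 420.
(Supply check: P1 ships 40; P2 ships 20.)

420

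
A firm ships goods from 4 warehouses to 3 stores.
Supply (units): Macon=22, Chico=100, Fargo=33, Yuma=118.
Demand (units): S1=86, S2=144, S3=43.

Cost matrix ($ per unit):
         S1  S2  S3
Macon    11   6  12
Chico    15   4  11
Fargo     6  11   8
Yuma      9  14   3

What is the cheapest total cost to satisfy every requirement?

1644

One minimum-cost allocation:
  Macon–S2: 22 × $6 = $132
  Chico–S2: 100 × $4 = $400
  Fargo–S1: 33 × $6 = $198
  Yuma–S1: 53 × $9 = $477
  Yuma–S2: 22 × $14 = $308
  Yuma–S3: 43 × $3 = $129
Total = 132 + 400 + 198 + 477 + 308 + 129 = $1644.
(Supply check: Macon ships 22; Chico ships 100; Fargo ships 33; Yuma ships 118.)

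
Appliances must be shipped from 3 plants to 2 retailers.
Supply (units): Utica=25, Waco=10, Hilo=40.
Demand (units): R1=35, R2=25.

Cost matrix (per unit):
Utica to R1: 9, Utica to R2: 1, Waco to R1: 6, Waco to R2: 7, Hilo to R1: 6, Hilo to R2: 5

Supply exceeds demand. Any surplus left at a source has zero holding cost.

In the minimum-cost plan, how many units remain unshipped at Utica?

0

Minimum-cost shipments:
  Utica->R2: 25 units
  Hilo->R1: 35 units
Total cost = 235.
Utica ships 25 of its 25, leaving 0.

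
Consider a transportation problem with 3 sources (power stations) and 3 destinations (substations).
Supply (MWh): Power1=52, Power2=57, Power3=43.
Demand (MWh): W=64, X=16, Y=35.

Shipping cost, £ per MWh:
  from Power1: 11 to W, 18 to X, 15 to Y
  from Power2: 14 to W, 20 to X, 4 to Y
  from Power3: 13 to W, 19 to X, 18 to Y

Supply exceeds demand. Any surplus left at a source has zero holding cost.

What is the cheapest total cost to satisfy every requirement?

Optimal allocation:
  Power1→W: 52 × £11 = £572
  Power2→Y: 35 × £4 = £140
  Power3→W: 12 × £13 = £156
  Power3→X: 16 × £19 = £304
Total = 572 + 140 + 156 + 304 = £1172.

1172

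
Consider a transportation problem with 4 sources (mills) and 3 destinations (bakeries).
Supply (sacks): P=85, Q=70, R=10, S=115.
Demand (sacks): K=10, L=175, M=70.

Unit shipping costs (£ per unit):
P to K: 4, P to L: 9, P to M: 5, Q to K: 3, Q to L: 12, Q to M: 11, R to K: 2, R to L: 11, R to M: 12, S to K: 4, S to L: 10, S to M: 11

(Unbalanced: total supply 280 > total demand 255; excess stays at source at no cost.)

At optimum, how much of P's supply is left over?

0

Minimum-cost shipments:
  P→L: 15 × £9 = £135
  P→M: 70 × £5 = £350
  Q→K: 10 × £3 = £30
  Q→L: 35 × £12 = £420
  R→L: 10 × £11 = £110
  S→L: 115 × £10 = £1150
Total cost = £2195.
P ships 85 of its 85, leaving 0.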